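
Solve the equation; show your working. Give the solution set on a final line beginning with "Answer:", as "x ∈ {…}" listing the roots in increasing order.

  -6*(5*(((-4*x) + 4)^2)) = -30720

Step 1. [-6*(5*(((-4*x) + 4)^2)) = -30720] -6·(inner) — divide through by -6. So div: 5*(((-4*x) + 4)^2) = 5120.
Step 2. [5*(((-4*x) + 4)^2) = 5120] 5 out front; divide by 5. So div: ((-4*x) + 4)^2 = 1024.
Step 3. [((-4*x) + 4)^2 = 1024] LHS squared, RHS 1024 ≥ 0: apply √ (±), so sqrt: (-4*x) + 4 = 32 or -32.
Step 4. [(-4*x) + 4 = 32 or -32] the outer +4 inverts by subtracting 4 ⇒ sub: -4*x = 28 or -36.
Step 5. [-4*x = 28 or -36] LHS = -4·(…); ÷-4 both sides, so div: x = -7 or 9.

Answer: x ∈ {-7, 9}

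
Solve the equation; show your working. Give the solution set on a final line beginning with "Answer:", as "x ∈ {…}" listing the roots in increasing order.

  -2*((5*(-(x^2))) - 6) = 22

Step 1. [-2*((5*(-(x^2))) - 6) = 22] LHS = -2·(…); ÷-2 both sides, so div: (5*(-(x^2))) - 6 = -11.
Step 2. [(5*(-(x^2))) - 6 = -11] the outer -6 inverts by adding 6 ⇒ sub: 5*(-(x^2)) = -5.
Step 3. [5*(-(x^2)) = -5] divide by the outer 5 ⇒ div: -(x^2) = -1.
Step 4. [-(x^2) = -1] leading − — multiply by −1 ⇒ neg: x^2 = 1.
Step 5. [x^2 = 1] √ both sides: 1 ≥ 0 gives two branches ⇒ sqrt: x = 1 or -1.

Answer: x ∈ {-1, 1}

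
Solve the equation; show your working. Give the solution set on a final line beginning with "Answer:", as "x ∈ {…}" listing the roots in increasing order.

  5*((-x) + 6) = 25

Step 1. [5*((-x) + 6) = 25] LHS = 5·(…); ÷5 both sides. So div: (-x) + 6 = 5.
Step 2. [(-x) + 6 = 5] peel the +6: subtract 6 from each side ⇒ sub: -x = -1.
Step 3. [-x = -1] flip signs both sides ⇒ neg: x = 1.

Answer: x ∈ {1}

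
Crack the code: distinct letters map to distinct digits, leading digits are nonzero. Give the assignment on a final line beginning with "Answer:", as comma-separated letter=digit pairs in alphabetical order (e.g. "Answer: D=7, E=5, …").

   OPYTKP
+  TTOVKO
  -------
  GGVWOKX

Step 1. [col 1: P + O ≡ X (mod 10)] O=5 is one option consistent with column 1 (P + O ≡ X (mod 10), carry-in 0) — take it ⇒ O=5.
Step 2. [col 1: P + O ≡ X (mod 10)] X=7 is one option consistent with column 1 (P + O ≡ X (mod 10), carry-in 0) — take it. So X=7.
Step 3. [G] the sum has 7 digits but both addends have 6; that extra leading digit G is the final carry, namely 1. So G=1.
Step 4. [col 1: P + O ≡ X (mod 10)] from column 1 (O=5, X=7, carry-in 0, digits 1,5,7 already taken and all letters distinct): P must equal 2 ⇒ P=2.
Step 5. [col 2: K + K ≡ K (mod 10)] column 2 reads K+K+carry(0)=K with nothing yet; with digits 1,2,5,7 already taken and all letters distinct, the only value for K is 0, so K=0.
Step 6. [col 3: T + V ≡ O (mod 10)] several values work for T in column 3 (T + V ≡ O (mod 10), carry-in 0); try T=6, so T=6.
Step 7. [col 3: T + V ≡ O (mod 10)] in column 3 we have T+V≡O with carry-in 0; given T=6, O=5 and digits 0,1,2,5,6,7 already taken and all letters distinct, that pins V to 9 ⇒ V=9.
Step 8. [col 4: Y + O ≡ W (mod 10)] column 4: given O=5, carry-in 1, and digits 0,1,2,5,6,7,9 already taken and all letters distinct, Y+O≡W (mod 10) forces W=4, so W=4.
Step 9. [col 4: Y + O ≡ W (mod 10)] from column 4 (O=5, W=4, carry-in 1, digits 0,1,2,4,5,6,7,9 already taken and all letters distinct): Y must equal 8 ⇒ Y=8.

Answer: G=1, K=0, O=5, P=2, T=6, V=9, W=4, X=7, Y=8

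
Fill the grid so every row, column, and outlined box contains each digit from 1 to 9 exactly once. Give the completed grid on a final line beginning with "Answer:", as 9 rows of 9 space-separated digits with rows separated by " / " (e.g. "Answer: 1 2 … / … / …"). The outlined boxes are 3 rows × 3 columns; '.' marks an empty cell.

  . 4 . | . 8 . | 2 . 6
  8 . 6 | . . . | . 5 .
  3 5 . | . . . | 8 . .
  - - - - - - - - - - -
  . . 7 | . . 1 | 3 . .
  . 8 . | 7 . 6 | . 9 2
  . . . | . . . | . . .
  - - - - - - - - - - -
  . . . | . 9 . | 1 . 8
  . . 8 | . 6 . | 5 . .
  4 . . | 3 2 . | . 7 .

Step 1. [r5c7∈{4}] r5c7 has the single candidate 4, so r5c7=4.
Step 2. [r6c3∈{1,2,3,4,5,9}] in col 3, 4 fits only at r6c3, so r6c3=4.
Step 3. [r8c4∈{1,4}] box 8 places 1 nowhere but r8c4. So r8c4=1.
Step 4. [r9c9∈{9}] only 9 remains possible at r9c9. So r9c9=9.
Step 5. [r2c7∈{7,9}] r2c7 is the only open cell in col 7 admitting 9. So r2c7=9.
Step 6. [r4c9∈{5}] r4c9's peers cover all but 5, so r4c9=5.
Step 7. [r9c7∈{6}] r9c7's peers cover all but 6, so r9c7=6.
Step 8. [r9c2∈{1}] only 1 remains possible at r9c2, so r9c2=1.
Step 9. [r9c3∈{5}] r9c3 is down to just 5 ⇒ r9c3=5.
Step 10. [r4c5∈{4}] r4c5's peers cover all but 4, so r4c5=4.
Step 11. [r3c4∈{2,4,6,9}] 6 has one home in row 3: r3c4, so r3c4=6.
Step 12. [r6c6∈{2,3,5,8,9}] box 5 has a naked pair {3,5} at r5c5 and r6c5. So r6c6≠5.
Step 13. [r1c6∈{3,5,7,9}] the only places for 7 in box 8 are along col 6, so r1c6≠7.
Step 14. [r1c1∈{1,7,9}] 7 has one home in row 1: r1c1 ⇒ r1c1=7.
Step 15. [r2c2∈{2}] nothing but 2 survives at r2c2, so r2c2=2.
Step 16. [r2c4∈{4}] r2c4's peers cover all but 4 ⇒ r2c4=4.
Step 17. [r7c3∈{2,3}] in col 3, 2 fits only at r7c3. So r7c3=2.
Step 18. [r5c3∈{1,3}] col 3 places 3 nowhere but r5c3. So r5c3=3.
Step 19. [r7c4∈{5}] r7c4's peers cover all but 5, so r7c4=5.
Step 20. [r1c4∈{9}] only 9 remains possible at r1c4, so r1c4=9.
Step 21. [r6c6∈{2,3,8,9}] in col 6, 9 fits only at r6c6, so r6c6=9.
Step 22. [r6c2∈{6}] only 6 remains possible at r6c2 ⇒ r6c2=6.
Step 23. [r1c3∈{1}] nothing but 1 survives at r1c3, so r1c3=1.
Step 24. [r1c8∈{3}] nothing but 3 survives at r1c8. So r1c8=3.
Step 25. [r7c8∈{4}] r7c8 is down to just 4, so r7c8=4.
Step 26. [r3c8∈{1}] r3c8 has the single candidate 1. So r3c8=1.
Step 27. [r7c6∈{7}] only 7 remains possible at r7c6 ⇒ r7c6=7.
Step 28. [r2c9∈{7}] r2c9's peers cover all but 7. So r2c9=7.
Step 29. [r6c5∈{3,5}] across row 6, 3 lands solely at r6c5 ⇒ r6c5=3.
Step 30. [r6c1∈{1,2,5}] 5 has one home in row 6: r6c1 ⇒ r6c1=5.
Step 31. [r4c1∈{2,9}] col 1 places 2 nowhere but r4c1. So r4c1=2.
Step 32. [r6c8∈{8}] r6c8 has the single candidate 8. So r6c8=8.
Step 33. [r8c2∈{3,7,9}] row 8 places 7 nowhere but r8c2. So r8c2=7.
Step 34. [r2c6∈{3}] only 3 remains possible at r2c6. So r2c6=3.
Step 35. [r3c5∈{7}] r3c5's peers cover all but 7, so r3c5=7.
Step 36. [r4c4∈{8}] r4c4 has the single candidate 8, so r4c4=8.
Step 37. [r3c6∈{2}] r3c6 is down to just 2. So r3c6=2.
Step 38. [r8c9∈{3}] r8c9 is down to just 3. So r8c9=3.
Step 39. [r8c8∈{2}] r8c8 is down to just 2 ⇒ r8c8=2.
Step 40. [r3c3∈{9}] r3c3 has the single candidate 9. So r3c3=9.
Step 41. [r2c5∈{1}] r2c5's peers cover all but 1, so r2c5=1.
Step 42. [r4c2∈{9}] only 9 remains possible at r4c2, so r4c2=9.
Step 43. [r8c6∈{4}] only 4 remains possible at r8c6. So r8c6=4.
Step 44. [r7c2∈{3}] r7c2's peers cover all but 3, so r7c2=3.
Step 45. [r8c1∈{9}] r8c1's peers cover all but 9. So r8c1=9.
Step 46. [r9c6∈{8}] r9c6 is down to just 8 ⇒ r9c6=8.
Step 47. [r5c1∈{1}] only 1 remains possible at r5c1 ⇒ r5c1=1.
Step 48. [r3c9∈{4}] r3c9's peers cover all but 4 ⇒ r3c9=4.
Step 49. [r6c7∈{7}] only 7 remains possible at r6c7, so r6c7=7.
Step 50. [r5c5∈{5}] r5c5 is down to just 5, so r5c5=5.
Step 51. [r6c4∈{2}] nothing but 2 survives at r6c4. So r6c4=2.
Step 52. [r4c8∈{6}] r4c8 has the single candidate 6 ⇒ r4c8=6.
Step 53. [r1c6∈{5}] r1c6 has the single candidate 5 ⇒ r1c6=5.
Step 54. [r7c1∈{6}] r7c1 has the single candidate 6 ⇒ r7c1=6.
Step 55. [r6c9∈{1}] nothing but 1 survives at r6c9, so r6c9=1.

Answer: 7 4 1 9 8 5 2 3 6 / 8 2 6 4 1 3 9 5 7 / 3 5 9 6 7 2 8 1 4 / 2 9 7 8 4 1 3 6 5 / 1 8 3 7 5 6 4 9 2 / 5 6 4 2 3 9 7 8 1 / 6 3 2 5 9 7 1 4 8 / 9 7 8 1 6 4 5 2 3 / 4 1 5 3 2 8 6 7 9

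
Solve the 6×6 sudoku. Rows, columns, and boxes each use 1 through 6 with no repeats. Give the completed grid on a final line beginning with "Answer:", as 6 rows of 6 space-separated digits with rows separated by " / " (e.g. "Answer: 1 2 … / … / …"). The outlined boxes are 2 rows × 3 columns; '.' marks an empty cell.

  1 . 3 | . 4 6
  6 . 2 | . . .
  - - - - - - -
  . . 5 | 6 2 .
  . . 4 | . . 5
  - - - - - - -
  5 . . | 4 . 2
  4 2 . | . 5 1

Step 1. [r5c2∈{1,3,6}] box 5 places 3 nowhere but r5c2 ⇒ r5c2=3.
Step 2. [r2c6∈{3}] nothing but 3 survives at r2c6, so r2c6=3.
Step 3. [r4c5∈{1,3}] in col 5, 3 fits only at r4c5. So r4c5=3.
Step 4. [r4c4∈{1}] r4c4 has the single candidate 1, so r4c4=1.
Step 5. [r1c2∈{5}] r1c2 has the single candidate 5. So r1c2=5.
Step 6. [r6c3∈{6}] only 6 remains possible at r6c3. So r6c3=6.
Step 7. [r2c4∈{5}] r2c4's peers cover all but 5, so r2c4=5.
Step 8. [r3c2∈{1}] r3c2 has the single candidate 1 ⇒ r3c2=1.
Step 9. [r3c1∈{3}] only 3 remains possible at r3c1 ⇒ r3c1=3.
Step 10. [r1c4∈{2}] only 2 remains possible at r1c4, so r1c4=2.
Step 11. [r4c2∈{6}] nothing but 6 survives at r4c2, so r4c2=6.
Step 12. [r2c2∈{4}] r2c2 has the single candidate 4 ⇒ r2c2=4.
Step 13. [r5c5∈{6}] nothing but 6 survives at r5c5, so r5c5=6.
Step 14. [r3c6∈{4}] only 4 remains possible at r3c6. So r3c6=4.
Step 15. [r4c1∈{2}] only 2 remains possible at r4c1. So r4c1=2.
Step 16. [r5c3∈{1}] only 1 remains possible at r5c3 ⇒ r5c3=1.
Step 17. [r6c4∈{3}] r6c4 has the single candidate 3. So r6c4=3.
Step 18. [r2c5∈{1}] r2c5 is down to just 1 ⇒ r2c5=1.

Answer: 1 5 3 2 4 6 / 6 4 2 5 1 3 / 3 1 5 6 2 4 / 2 6 4 1 3 5 / 5 3 1 4 6 2 / 4 2 6 3 5 1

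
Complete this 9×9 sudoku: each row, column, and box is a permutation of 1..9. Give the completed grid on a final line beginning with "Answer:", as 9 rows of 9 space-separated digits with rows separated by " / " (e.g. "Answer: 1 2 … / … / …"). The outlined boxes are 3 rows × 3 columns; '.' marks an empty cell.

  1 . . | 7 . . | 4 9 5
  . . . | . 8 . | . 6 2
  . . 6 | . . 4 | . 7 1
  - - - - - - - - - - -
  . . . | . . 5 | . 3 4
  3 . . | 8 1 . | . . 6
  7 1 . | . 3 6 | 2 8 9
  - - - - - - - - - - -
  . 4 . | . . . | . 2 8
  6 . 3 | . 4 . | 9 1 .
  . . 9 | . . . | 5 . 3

Step 1. [r7c1∈{5}] r7c1 has the single candidate 5. So r7c1=5.
Step 2. [r3c5∈{2,5,9}] r3c5 is the only open cell in col 5 admitting 5. So r3c5=5.
Step 3. [r5c3∈{2,4,5}] row 5 places 4 nowhere but r5c3, so r5c3=4.
Step 4. [r2c7∈{3}] r2c7 has the single candidate 3, so r2c7=3.
Step 5. [r4c2∈{2,6,8,9}] 6 has one home in row 4: r4c2. So r4c2=6.
Step 6. [r5c7∈{7}] r5c7's peers cover all but 7. So r5c7=7.
Step 7. [r4c5∈{2,7,9}] across row 4, 7 lands solely at r4c5, so r4c5=7.
Step 8. [r7c3∈{1,7}] col 3 places 1 nowhere but r7c3 ⇒ r7c3=1.
Step 9. [r7c6∈{3,7,9}] r7c6 is the only open cell in row 7 admitting 7, so r7c6=7.
Step 10. [r9c2∈{2,7,8}] 7 has one home in row 9: r9c2. So r9c2=7.
Step 11. [r1c6∈{2,3}] r1c6 is the only open cell in col 6 admitting 3. So r1c6=3.
Step 12. [r1c5∈{2,6}] in row 1, 6 fits only at r1c5. So r1c5=6.
Step 13. [r3c4∈{2,9}] box 2 places 2 nowhere but r3c4, so r3c4=2.
Step 14. [r5c6∈{2,9}] 2 has one home in box 5: r5c6 ⇒ r5c6=2.
Step 15. [r5c2∈{5,9}] r5c2 is the only open cell in row 5 admitting 9, so r5c2=9.
Step 16. [r2c6∈{1,9}] col 6 places 9 nowhere but r2c6, so r2c6=9.
Step 17. [r8c2∈{2,8}] in row 8, 2 fits only at r8c2 ⇒ r8c2=2.
Step 18. [r9c1∈{8}] r9c1's peers cover all but 8. So r9c1=8.
Step 19. [r1c2∈{8}] r1c2 is down to just 8, so r1c2=8.
Step 20. [r9c4∈{1,6}] row 9 places 6 nowhere but r9c4 ⇒ r9c4=6.
Step 21. [r4c1∈{2}] r4c1 is down to just 2, so r4c1=2.
Step 22. [r7c4∈{3,9}] across row 7, 3 lands solely at r7c4, so r7c4=3.
Step 23. [r2c3∈{5,7}] in row 2, 7 fits only at r2c3 ⇒ r2c3=7.
Step 24. [r7c7∈{6}] only 6 remains possible at r7c7 ⇒ r7c7=6.
Step 25. [r4c7∈{1}] r4c7 is down to just 1. So r4c7=1.
Step 26. [r1c3∈{2}] only 2 remains possible at r1c3. So r1c3=2.
Step 27. [r8c6∈{8}] nothing but 8 survives at r8c6. So r8c6=8.
Step 28. [r9c5∈{2}] only 2 remains possible at r9c5, so r9c5=2.
Step 29. [r2c1∈{4}] r2c1's peers cover all but 4, so r2c1=4.
Step 30. [r3c7∈{8}] r3c7 has the single candidate 8. So r3c7=8.
Step 31. [r5c8∈{5}] only 5 remains possible at r5c8 ⇒ r5c8=5.
Step 32. [r6c4∈{4}] r6c4 is down to just 4. So r6c4=4.
Step 33. [r4c4∈{9}] r4c4 is down to just 9. So r4c4=9.
Step 34. [r9c6∈{1}] r9c6's peers cover all but 1. So r9c6=1.
Step 35. [r7c5∈{9}] r7c5 has the single candidate 9. So r7c5=9.
Step 36. [r8c4∈{5}] r8c4's peers cover all but 5. So r8c4=5.
Step 37. [r2c4∈{1}] nothing but 1 survives at r2c4 ⇒ r2c4=1.
Step 38. [r2c2∈{5}] r2c2 is down to just 5, so r2c2=5.
Step 39. [r6c3∈{5}] nothing but 5 survives at r6c3 ⇒ r6c3=5.
Step 40. [r9c8∈{4}] r9c8's peers cover all but 4. So r9c8=4.
Step 41. [r8c9∈{7}] r8c9's peers cover all but 7. So r8c9=7.
Step 42. [r3c1∈{9}] r3c1's peers cover all but 9 ⇒ r3c1=9.
Step 43. [r3c2∈{3}] r3c2's peers cover all but 3, so r3c2=3.
Step 44. [r4c3∈{8}] r4c3's peers cover all but 8 ⇒ r4c3=8.

Answer: 1 8 2 7 6 3 4 9 5 / 4 5 7 1 8 9 3 6 2 / 9 3 6 2 5 4 8 7 1 / 2 6 8 9 7 5 1 3 4 / 3 9 4 8 1 2 7 5 6 / 7 1 5 4 3 6 2 8 9 / 5 4 1 3 9 7 6 2 8 / 6 2 3 5 4 8 9 1 7 / 8 7 9 6 2 1 5 4 3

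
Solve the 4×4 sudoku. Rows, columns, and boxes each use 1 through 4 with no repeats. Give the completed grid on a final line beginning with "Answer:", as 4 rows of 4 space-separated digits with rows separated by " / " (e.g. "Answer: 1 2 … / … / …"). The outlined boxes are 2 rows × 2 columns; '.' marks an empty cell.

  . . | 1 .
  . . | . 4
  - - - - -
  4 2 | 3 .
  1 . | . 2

Step 1. [r4c2∈{3}] r4c2's peers cover all but 3. So r4c2=3.
Step 2. [r2c1∈{2,3}] across row 2, 3 lands solely at r2c1 ⇒ r2c1=3.
Step 3. [r1c2∈{4}] only 4 remains possible at r1c2 ⇒ r1c2=4.
Step 4. [r1c4∈{3}] r1c4 has the single candidate 3 ⇒ r1c4=3.
Step 5. [r2c2∈{1}] r2c2 has the single candidate 1, so r2c2=1.
Step 6. [r1c1∈{2}] nothing but 2 survives at r1c1 ⇒ r1c1=2.
Step 7. [r3c4∈{1}] r3c4 is down to just 1, so r3c4=1.
Step 8. [r4c3∈{4}] r4c3 is down to just 4, so r4c3=4.
Step 9. [r2c3∈{2}] r2c3's peers cover all but 2 ⇒ r2c3=2.

Answer: 2 4 1 3 / 3 1 2 4 / 4 2 3 1 / 1 3 4 2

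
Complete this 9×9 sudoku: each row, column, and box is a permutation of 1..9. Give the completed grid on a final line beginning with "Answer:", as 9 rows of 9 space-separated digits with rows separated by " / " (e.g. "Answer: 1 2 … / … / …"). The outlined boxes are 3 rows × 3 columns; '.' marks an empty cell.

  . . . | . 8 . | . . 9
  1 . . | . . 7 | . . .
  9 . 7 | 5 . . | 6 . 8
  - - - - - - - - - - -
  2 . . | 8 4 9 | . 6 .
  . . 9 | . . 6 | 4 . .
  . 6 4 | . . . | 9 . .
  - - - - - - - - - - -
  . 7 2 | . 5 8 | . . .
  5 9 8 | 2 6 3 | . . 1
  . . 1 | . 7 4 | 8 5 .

Step 1. [r9c2∈{3}] r9c2 has the single candidate 3, so r9c2=3.
Step 2. [r8c8∈{4,7}] in row 8, 4 fits only at r8c8. So r8c8=4.
Step 3. [r2c9∈{2,3,4,5}] col 9 places 4 nowhere but r2c9, so r2c9=4.
Step 4. [r1c4∈{1,3,4,6}] across col 4, 4 lands solely at r1c4, so r1c4=4.
Step 5. [r7c7∈{3}] r7c7 is down to just 3. So r7c7=3.
Step 6. [r9c1∈{6}] only 6 remains possible at r9c1, so r9c1=6.
Step 7. [r1c1∈{3}] r1c1 has the single candidate 3 ⇒ r1c1=3.
Step 8. [r2c2∈{2,5,8}] 8 has one home in row 2: r2c2 ⇒ r2c2=8.
Step 9. [r6c6∈{1,2,5}] col 6 places 5 nowhere but r6c6. So r6c6=5.
Step 10. [r7c4∈{1,9}] across row 7, 1 lands solely at r7c4. So r7c4=1.
Step 11. [r2c5∈{2,3,9}] across col 5, 9 lands solely at r2c5, so r2c5=9.
Step 12. [r4c3∈{3,5}] across col 3, 3 lands solely at r4c3, so r4c3=3.
Step 13. [r8c7∈{7}] r8c7's peers cover all but 7. So r8c7=7.
Step 14. [r4c9∈{5,7}] in row 4, 7 fits only at r4c9. So r4c9=7.
Step 15. [r5c9∈{2,3,5}] across col 9, 5 lands solely at r5c9, so r5c9=5.
Step 16. [r6c9∈{2,3}] 3 has one home in col 9: r6c9. So r6c9=3.
Step 17. [r4c7∈{1}] r4c7's peers cover all but 1 ⇒ r4c7=1.
Step 18. [r6c5∈{1,2}] in row 6, 1 fits only at r6c5 ⇒ r6c5=1.
Step 19. [r6c8∈{2,8}] across row 6, 2 lands solely at r6c8, so r6c8=2.
Step 20. [r2c8∈{3}] r2c8's peers cover all but 3, so r2c8=3.
Step 21. [r3c8∈{1}] r3c8 is down to just 1, so r3c8=1.
Step 22. [r3c6∈{2}] nothing but 2 survives at r3c6, so r3c6=2.
Step 23. [r5c4∈{3,7}] r5c4 is the only open cell in col 4 admitting 3 ⇒ r5c4=3.
Step 24. [r1c3∈{5,6}] r1c3 is the only open cell in row 1 admitting 6, so r1c3=6.
Step 25. [r2c3∈{5}] r2c3 has the single candidate 5. So r2c3=5.
Step 26. [r5c1∈{7,8}] 7 has one home in row 5: r5c1, so r5c1=7.
Step 27. [r2c7∈{2}] r2c7 has the single candidate 2. So r2c7=2.
Step 28. [r1c8∈{7}] r1c8's peers cover all but 7 ⇒ r1c8=7.
Step 29. [r5c8∈{8}] r5c8's peers cover all but 8, so r5c8=8.
Step 30. [r7c1∈{4}] r7c1 is down to just 4, so r7c1=4.
Step 31. [r3c2∈{4}] nothing but 4 survives at r3c2 ⇒ r3c2=4.
Step 32. [r6c1∈{8}] r6c1 has the single candidate 8, so r6c1=8.
Step 33. [r9c9∈{2}] r9c9 has the single candidate 2. So r9c9=2.
Step 34. [r7c8∈{9}] r7c8 is down to just 9, so r7c8=9.
Step 35. [r1c7∈{5}] r1c7 has the single candidate 5, so r1c7=5.
Step 36. [r3c5∈{3}] r3c5 has the single candidate 3 ⇒ r3c5=3.
Step 37. [r2c4∈{6}] only 6 remains possible at r2c4, so r2c4=6.
Step 38. [r1c6∈{1}] r1c6 is down to just 1 ⇒ r1c6=1.
Step 39. [r5c5∈{2}] r5c5 has the single candidate 2. So r5c5=2.
Step 40. [r5c2∈{1}] r5c2 is down to just 1. So r5c2=1.
Step 41. [r6c4∈{7}] r6c4's peers cover all but 7 ⇒ r6c4=7.
Step 42. [r9c4∈{9}] nothing but 9 survives at r9c4. So r9c4=9.
Step 43. [r1c2∈{2}] only 2 remains possible at r1c2 ⇒ r1c2=2.
Step 44. [r4c2∈{5}] nothing but 5 survives at r4c2 ⇒ r4c2=5.
Step 45. [r7c9∈{6}] nothing but 6 survives at r7c9. So r7c9=6.

Answer: 3 2 6 4 8 1 5 7 9 / 1 8 5 6 9 7 2 3 4 / 9 4 7 5 3 2 6 1 8 / 2 5 3 8 4 9 1 6 7 / 7 1 9 3 2 6 4 8 5 / 8 6 4 7 1 5 9 2 3 / 4 7 2 1 5 8 3 9 6 / 5 9 8 2 6 3 7 4 1 / 6 3 1 9 7 4 8 5 2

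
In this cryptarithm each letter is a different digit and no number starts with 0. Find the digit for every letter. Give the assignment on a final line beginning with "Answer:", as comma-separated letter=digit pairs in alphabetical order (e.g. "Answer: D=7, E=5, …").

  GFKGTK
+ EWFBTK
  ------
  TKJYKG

Step 1. [col 1: K + K ≡ G (mod 10)] G=4 is one option consistent with column 1 (K + K ≡ G (mod 10), carry-in 0) — take it ⇒ G=4.
Step 2. [col 1: K + K ≡ G (mod 10)] several values work for K in column 1 (K + K ≡ G (mod 10), carry-in 0); try K=2 ⇒ K=2.
Step 3. [col 2: T + T ≡ K (mod 10)] no forcing yet in column 2 (carry-in 0); T=6 is free and consistent — try it, so T=6.
Step 4. [col 3: G + B ≡ Y (mod 10)] no forcing yet in column 3 (carry-in 1); Y=8 is free and consistent — try it ⇒ Y=8.
Step 5. [col 3: G + B ≡ Y (mod 10)] in column 3 we have G+B≡Y with carry-in 1; given G=4, Y=8 and digits 2,4,6,8 already taken and all letters distinct, that pins B to 3. So B=3.
Step 6. [col 4: K + F ≡ J (mod 10)] several values work for J in column 4 (K + F ≡ J (mod 10), carry-in 0); try J=9. So J=9.
Step 7. [col 4: K + F ≡ J (mod 10)] in column 4 we have K+F≡J with carry-in 0; given K=2, J=9 and digits 2,3,4,6,8,9 already taken and all letters distinct, that pins F to 7 ⇒ F=7.
Step 8. [col 5: F + W ≡ K (mod 10)] from column 5 (F=7, K=2, carry-in 0, digits 2,3,4,6,7,8,9 already taken and all letters distinct): W must equal 5. So W=5.
Step 9. [col 6: G + E ≡ T (mod 10)] column 6: given G=4, T=6, carry-in 1, and digits 2,3,4,5,6,7,8,9 already taken and all letters distinct, G+E≡T (mod 10) forces E=1. So E=1.

Answer: B=3, E=1, F=7, G=4, J=9, K=2, T=6, W=5, Y=8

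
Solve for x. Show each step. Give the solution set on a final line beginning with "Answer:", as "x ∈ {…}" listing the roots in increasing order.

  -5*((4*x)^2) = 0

Step 1. [-5*((4*x)^2) = 0] divide by the outer -5, so div: (4*x)^2 = 0.
Step 2. [(4*x)^2 = 0] LHS squared, RHS 0 ≥ 0: apply √ (±), so sqrt: 4*x = 0.
Step 3. [4*x = 0] 4 out front; divide by 4 ⇒ div: x = 0.

Answer: x ∈ {0}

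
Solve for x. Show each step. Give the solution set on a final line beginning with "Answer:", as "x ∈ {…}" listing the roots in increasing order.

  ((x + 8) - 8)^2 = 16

Step 1. [((x + 8) - 8)^2 = 16] √ both sides: 16 ≥ 0 gives two branches ⇒ sqrt: (x + 8) - 8 = 4 or -4.
Step 2. [(x + 8) - 8 = 4 or -4] peel the -8: add 8 from each side, so sub: x + 8 = 12 or 4.
Step 3. [x + 8 = 12 or 4] peel the +8: subtract 8 from each side. So sub: x = 4 or -4.

Answer: x ∈ {-4, 4}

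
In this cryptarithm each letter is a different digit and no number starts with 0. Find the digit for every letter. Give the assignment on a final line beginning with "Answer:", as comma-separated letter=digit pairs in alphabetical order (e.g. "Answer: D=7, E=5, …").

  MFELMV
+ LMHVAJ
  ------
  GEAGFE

Step 1. [col 1: V + J ≡ E (mod 10)] no forcing yet in column 1 (carry-in 0); E=1 is free and consistent — try it. So E=1.
Step 2. [col 1: V + J ≡ E (mod 10)] no forcing yet in column 1 (carry-in 0); V=3 is free and consistent — try it. So V=3.
Step 3. [col 1: V + J ≡ E (mod 10)] in column 1 we have V+J≡E with carry-in 0; given V=3, E=1 and digits 1,3 already taken and all letters distinct, that pins J to 8 ⇒ J=8.
Step 4. [col 2: M + A ≡ F (mod 10)] A=6 is one option consistent with column 2 (M + A ≡ F (mod 10), carry-in 1) — take it, so A=6.
Step 5. [col 2: M + A ≡ F (mod 10)] several values work for M in column 2 (M + A ≡ F (mod 10), carry-in 1); try M=2. So M=2.
Step 6. [col 2: M + A ≡ F (mod 10)] in column 2 we have M+A≡F with carry-in 1; given M=2, A=6 and digits 1,2,3,6,8 already taken and all letters distinct, that pins F to 9 ⇒ F=9.
Step 7. [col 3: L + V ≡ G (mod 10)] no forcing yet in column 3 (carry-in 0); L=4 is free and consistent — try it. So L=4.
Step 8. [col 3: L + V ≡ G (mod 10)] column 3: given L=4, V=3, carry-in 0, and digits 1,2,3,4,6,8,9 already taken and all letters distinct, L+V≡G (mod 10) forces G=7. So G=7.
Step 9. [col 4: E + H ≡ A (mod 10)] in column 4 we have E+H≡A with carry-in 0; given E=1, A=6 and digits 1,2,3,4,6,7,8,9 already taken and all letters distinct, that pins H to 5 ⇒ H=5.

Answer: A=6, E=1, F=9, G=7, H=5, J=8, L=4, M=2, V=3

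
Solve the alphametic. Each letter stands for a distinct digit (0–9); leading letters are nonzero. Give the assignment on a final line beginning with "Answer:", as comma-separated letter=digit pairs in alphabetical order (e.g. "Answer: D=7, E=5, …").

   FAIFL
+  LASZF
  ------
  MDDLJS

Step 1. [M] M is the leading digit of a 6-digit sum of two 5-digit numbers; the final carry is exactly 1. So M=1.
Step 2. [col 1: L + F ≡ S (mod 10)] F=8 is one option consistent with column 1 (L + F ≡ S (mod 10), carry-in 0) — take it. So F=8.
Step 3. [col 1: L + F ≡ S (mod 10)] several values work for S in column 1 (L + F ≡ S (mod 10), carry-in 0); try S=3. So S=3.
Step 4. [col 1: L + F ≡ S (mod 10)] in column 1 we have L+F≡S with carry-in 0; given F=8, S=3 and digits 1,3,8 already taken and all letters distinct, that pins L to 5 ⇒ L=5.
Step 5. [col 2: F + Z ≡ J (mod 10)] column 2 (F + Z ≡ J (mod 10), carry-in 1) doesn't pin Z yet; pick Z=0 and continue, so Z=0.
Step 6. [col 2: F + Z ≡ J (mod 10)] from column 2 (F=8, Z=0, carry-in 1, digits 0,1,3,5,8 already taken and all letters distinct): J must equal 9, so J=9.
Step 7. [col 3: I + S ≡ L (mod 10)] from column 3 (S=3, L=5, carry-in 0, digits 0,1,3,5,8,9 already taken and all letters distinct): I must equal 2, so I=2.
Step 8. [col 4: A + A ≡ D (mod 10)] in column 4 we have A+A≡D with carry-in 0; given nothing yet and digits 0,1,2,3,5,8,9 already taken and all letters distinct, that pins A to 7. So A=7.
Step 9. [col 4: A + A ≡ D (mod 10)] from column 4 (A=7, carry-in 0, digits 0,1,2,3,5,7,8,9 already taken and all letters distinct): D must equal 4 ⇒ D=4.

Answer: A=7, D=4, F=8, I=2, J=9, L=5, M=1, S=3, Z=0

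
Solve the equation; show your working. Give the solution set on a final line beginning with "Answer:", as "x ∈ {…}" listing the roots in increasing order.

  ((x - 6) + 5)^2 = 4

Step 1. [((x - 6) + 5)^2 = 4] √ both sides: 4 ≥ 0 gives two branches ⇒ sqrt: (x - 6) + 5 = 2 or -2.
Step 2. [(x - 6) + 5 = 2 or -2] +5 is outermost — subtract 5 both sides. So sub: x - 6 = -3 or -7.
Step 3. [x - 6 = -3 or -7] 6 comes off first (add 6). So sub: x = 3 or -1.

Answer: x ∈ {-1, 3}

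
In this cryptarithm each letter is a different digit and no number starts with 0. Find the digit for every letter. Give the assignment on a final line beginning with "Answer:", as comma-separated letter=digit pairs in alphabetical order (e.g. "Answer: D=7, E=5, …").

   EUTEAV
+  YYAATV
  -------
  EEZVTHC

Step 1. [col 1: V + V ≡ C (mod 10)] column 1 (V + V ≡ C (mod 10), carry-in 0) doesn't pin C yet; pick C=0 and continue ⇒ C=0.
Step 2. [col 1: V + V ≡ C (mod 10)] column 1: given C=0, carry-in 0, and digits 0 already taken and all letters distinct, V+V≡C (mod 10) forces V=5. So V=5.
Step 3. [E] the sum has 7 digits but both addends have 6; that extra leading digit E is the final carry, namely 1. So E=1.
Step 4. [col 2: A + T ≡ H (mod 10)] A=2 is one option consistent with column 2 (A + T ≡ H (mod 10), carry-in 1) — take it. So A=2.
Step 5. [col 2: A + T ≡ H (mod 10)] column 2 (A + T ≡ H (mod 10), carry-in 1) doesn't pin T yet; pick T=3 and continue. So T=3.
Step 6. [col 2: A + T ≡ H (mod 10)] column 2: given A=2, T=3, carry-in 1, and digits 0,1,2,3,5 already taken and all letters distinct, A+T≡H (mod 10) forces H=6. So H=6.
Step 7. [col 5: U + Y ≡ Z (mod 10)] in column 5 we have U+Y≡Z with carry-in 0; given nothing yet and digits 0,1,2,3,5,6 already taken and all letters distinct, that pins Z to 7, so Z=7.
Step 8. [col 5: U + Y ≡ Z (mod 10)] column 5 (U + Y ≡ Z (mod 10), carry-in 0) doesn't pin U yet; pick U=8 and continue, so U=8.
Step 9. [col 5: U + Y ≡ Z (mod 10)] column 5 reads U+Y+carry(0)=Z with U=8, Z=7; with digits 0,1,2,3,5,6,7,8 already taken and all letters distinct, the only value for Y is 9 ⇒ Y=9.

Answer: A=2, C=0, E=1, H=6, T=3, U=8, V=5, Y=9, Z=7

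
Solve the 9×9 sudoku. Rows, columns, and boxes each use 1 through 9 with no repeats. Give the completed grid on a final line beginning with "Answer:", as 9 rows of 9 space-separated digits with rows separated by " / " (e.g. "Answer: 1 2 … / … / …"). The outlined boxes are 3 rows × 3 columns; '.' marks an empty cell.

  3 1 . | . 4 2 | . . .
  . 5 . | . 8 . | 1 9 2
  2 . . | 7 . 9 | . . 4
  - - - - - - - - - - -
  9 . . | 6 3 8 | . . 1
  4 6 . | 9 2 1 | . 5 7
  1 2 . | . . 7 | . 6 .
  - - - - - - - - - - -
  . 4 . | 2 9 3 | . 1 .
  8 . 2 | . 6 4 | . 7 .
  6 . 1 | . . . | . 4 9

Step 1. [r1c4∈{5}] only 5 remains possible at r1c4 ⇒ r1c4=5.
Step 2. [r3c7∈{3,5,6,8}] row 3 places 5 nowhere but r3c7 ⇒ r3c7=5.
Step 3. [r8c7∈{3}] r8c7 is down to just 3. So r8c7=3.
Step 4. [r5c7∈{8}] only 8 remains possible at r5c7 ⇒ r5c7=8.
Step 5. [r6c3∈{3,5,8}] r6c3 is the only open cell in row 6 admitting 8 ⇒ r6c3=8.
Step 6. [r7c1∈{5,7}] across col 1, 5 lands solely at r7c1, so r7c1=5.
Step 7. [r7c3∈{7}] nothing but 7 survives at r7c3, so r7c3=7.
Step 8. [r1c8∈{8}] r1c8's peers cover all but 8. So r1c8=8.
Step 9. [r1c9∈{6}] r1c9 is down to just 6 ⇒ r1c9=6.
Step 10. [r4c7∈{2,4}] r4c7 is the only open cell in row 4 admitting 4 ⇒ r4c7=4.
Step 11. [r2c6∈{6}] nothing but 6 survives at r2c6, so r2c6=6.
Step 12. [r9c5∈{5,7}] in row 9, 7 fits only at r9c5. So r9c5=7.
Step 13. [r6c7∈{9}] r6c7 is down to just 9, so r6c7=9.
Step 14. [r9c7∈{2}] nothing but 2 survives at r9c7. So r9c7=2.
Step 15. [r1c3∈{9}] r1c3 has the single candidate 9, so r1c3=9.
Step 16. [r8c4∈{1}] nothing but 1 survives at r8c4. So r8c4=1.
Step 17. [r4c2∈{7}] r4c2's peers cover all but 7 ⇒ r4c2=7.
Step 18. [r2c4∈{3}] r2c4's peers cover all but 3, so r2c4=3.
Step 19. [r8c2∈{9}] r8c2's peers cover all but 9 ⇒ r8c2=9.
Step 20. [r2c3∈{4}] r2c3 is down to just 4, so r2c3=4.
Step 21. [r6c5∈{5}] r6c5 has the single candidate 5 ⇒ r6c5=5.
Step 22. [r1c7∈{7}] r1c7 has the single candidate 7, so r1c7=7.
Step 23. [r9c6∈{5}] r9c6's peers cover all but 5, so r9c6=5.
Step 24. [r4c3∈{5}] nothing but 5 survives at r4c3. So r4c3=5.
Step 25. [r4c8∈{2}] only 2 remains possible at r4c8 ⇒ r4c8=2.
Step 26. [r3c3∈{6}] nothing but 6 survives at r3c3, so r3c3=6.
Step 27. [r6c9∈{3}] r6c9 is down to just 3. So r6c9=3.
Step 28. [r7c9∈{8}] r7c9 has the single candidate 8 ⇒ r7c9=8.
Step 29. [r2c1∈{7}] only 7 remains possible at r2c1. So r2c1=7.
Step 30. [r5c3∈{3}] nothing but 3 survives at r5c3. So r5c3=3.
Step 31. [r3c8∈{3}] r3c8 has the single candidate 3 ⇒ r3c8=3.
Step 32. [r3c2∈{8}] r3c2's peers cover all but 8, so r3c2=8.
Step 33. [r3c5∈{1}] r3c5 is down to just 1. So r3c5=1.
Step 34. [r9c2∈{3}] only 3 remains possible at r9c2. So r9c2=3.
Step 35. [r7c7∈{6}] r7c7's peers cover all but 6, so r7c7=6.
Step 36. [r9c4∈{8}] nothing but 8 survives at r9c4, so r9c4=8.
Step 37. [r6c4∈{4}] nothing but 4 survives at r6c4. So r6c4=4.
Step 38. [r8c9∈{5}] r8c9's peers cover all but 5. So r8c9=5.

Answer: 3 1 9 5 4 2 7 8 6 / 7 5 4 3 8 6 1 9 2 / 2 8 6 7 1 9 5 3 4 / 9 7 5 6 3 8 4 2 1 / 4 6 3 9 2 1 8 5 7 / 1 2 8 4 5 7 9 6 3 / 5 4 7 2 9 3 6 1 8 / 8 9 2 1 6 4 3 7 5 / 6 3 1 8 7 5 2 4 9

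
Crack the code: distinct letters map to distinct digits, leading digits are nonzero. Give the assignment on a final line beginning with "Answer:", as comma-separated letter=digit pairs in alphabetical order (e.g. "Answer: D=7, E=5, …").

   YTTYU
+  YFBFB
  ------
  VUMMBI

Step 1. [col 1: U + B ≡ I (mod 10)] column 1 (U + B ≡ I (mod 10), carry-in 0) doesn't pin B yet; pick B=4 and continue ⇒ B=4.
Step 2. [col 1: U + B ≡ I (mod 10)] I=0 is one option consistent with column 1 (U + B ≡ I (mod 10), carry-in 0) — take it ⇒ I=0.
Step 3. [V] V is the leading digit of a 6-digit sum of two 5-digit numbers; the final carry is exactly 1. So V=1.
Step 4. [col 1: U + B ≡ I (mod 10)] column 1: given B=4, I=0, carry-in 0, and digits 0,1,4 already taken and all letters distinct, U+B≡I (mod 10) forces U=6, so U=6.
Step 5. [col 2: Y + F ≡ B (mod 10)] several values work for F in column 2 (Y + F ≡ B (mod 10), carry-in 1); try F=5, so F=5.
Step 6. [col 2: Y + F ≡ B (mod 10)] column 2 reads Y+F+carry(1)=B with F=5, B=4; with digits 0,1,4,5,6 already taken and all letters distinct, the only value for Y is 8 ⇒ Y=8.
Step 7. [col 3: T + B ≡ M (mod 10)] column 3 (T + B ≡ M (mod 10), carry-in 1) doesn't pin T yet; pick T=2 and continue. So T=2.
Step 8. [col 3: T + B ≡ M (mod 10)] column 3 reads T+B+carry(1)=M with T=2, B=4; with digits 0,1,2,4,5,6,8 already taken and all letters distinct, the only value for M is 7. So M=7.

Answer: B=4, F=5, I=0, M=7, T=2, U=6, V=1, Y=8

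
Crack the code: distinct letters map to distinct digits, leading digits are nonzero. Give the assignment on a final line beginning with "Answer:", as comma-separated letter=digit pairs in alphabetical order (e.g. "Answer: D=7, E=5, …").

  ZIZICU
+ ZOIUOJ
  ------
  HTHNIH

Step 1. [col 1: U + J ≡ H (mod 10)] no forcing yet in column 1 (carry-in 0); H=5 is free and consistent — try it. So H=5.
Step 2. [col 1: U + J ≡ H (mod 10)] no forcing yet in column 1 (carry-in 0); U=4 is free and consistent — try it ⇒ U=4.
Step 3. [col 1: U + J ≡ H (mod 10)] column 1: given U=4, H=5, carry-in 0, and digits 4,5 already taken and all letters distinct, U+J≡H (mod 10) forces J=1 ⇒ J=1.
Step 4. [col 2: C + O ≡ I (mod 10)] no forcing yet in column 2 (carry-in 0); O=7 is free and consistent — try it. So O=7.
Step 5. [col 2: C + O ≡ I (mod 10)] column 2 (C + O ≡ I (mod 10), carry-in 0) doesn't pin C yet; pick C=6 and continue, so C=6.
Step 6. [col 2: C + O ≡ I (mod 10)] column 2: given C=6, O=7, carry-in 0, and digits 1,4,5,6,7 already taken and all letters distinct, C+O≡I (mod 10) forces I=3, so I=3.
Step 7. [col 3: I + U ≡ N (mod 10)] column 3 reads I+U+carry(1)=N with I=3, U=4; with digits 1,3,4,5,6,7 already taken and all letters distinct, the only value for N is 8, so N=8.
Step 8. [col 4: Z + I ≡ H (mod 10)] column 4: given I=3, H=5, carry-in 0, and digits 1,3,4,5,6,7,8 already taken and all letters distinct, Z+I≡H (mod 10) forces Z=2, so Z=2.
Step 9. [col 5: I + O ≡ T (mod 10)] from column 5 (I=3, O=7, carry-in 0, digits 1,2,3,4,5,6,7,8 already taken and all letters distinct): T must equal 0, so T=0.

Answer: C=6, H=5, I=3, J=1, N=8, O=7, T=0, U=4, Z=2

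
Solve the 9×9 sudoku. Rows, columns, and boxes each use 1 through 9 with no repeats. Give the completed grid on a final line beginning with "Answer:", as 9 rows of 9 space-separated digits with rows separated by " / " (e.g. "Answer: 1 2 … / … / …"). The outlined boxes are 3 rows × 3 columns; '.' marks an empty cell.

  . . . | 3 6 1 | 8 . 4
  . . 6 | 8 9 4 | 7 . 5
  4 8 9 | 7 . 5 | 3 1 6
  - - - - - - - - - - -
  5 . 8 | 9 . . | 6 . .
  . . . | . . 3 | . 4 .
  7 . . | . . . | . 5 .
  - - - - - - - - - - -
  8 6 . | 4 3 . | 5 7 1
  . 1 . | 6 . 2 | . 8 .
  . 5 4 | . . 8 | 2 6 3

Step 1. [r4c5∈{1,2,4,7}] in row 4, 1 fits only at r4c5 ⇒ r4c5=1.
Step 2. [r1c1∈{2}] r1c1's peers cover all but 2, so r1c1=2.
Step 3. [r6c4∈{2}] only 2 remains possible at r6c4. So r6c4=2.
Step 4. [r8c9∈{9}] r8c9's peers cover all but 9. So r8c9=9.
Step 5. [r2c2∈{3}] r2c2 is down to just 3 ⇒ r2c2=3.
Step 6. [r8c3∈{3,7}] 7 has one home in box 7: r8c3, so r8c3=7.
Step 7. [r4c6∈{7}] only 7 remains possible at r4c6. So r4c6=7.
Step 8. [r4c9∈{2}] r4c9 is down to just 2 ⇒ r4c9=2.
Step 9. [r5c1∈{1,6,9}] in row 5, 6 fits only at r5c1 ⇒ r5c1=6.
Step 10. [r6c9∈{8}] r6c9's peers cover all but 8 ⇒ r6c9=8.
Step 11. [r5c2∈{2,9}] in col 2, 2 fits only at r5c2. So r5c2=2.
Step 12. [r6c2∈{4,9}] r6c2 is the only open cell in col 2 admitting 9. So r6c2=9.
Step 13. [r5c3∈{1}] r5c3's peers cover all but 1, so r5c3=1.
Step 14. [r5c5∈{5,8}] 8 has one home in row 5: r5c5 ⇒ r5c5=8.
Step 15. [r7c6∈{9}] r7c6's peers cover all but 9, so r7c6=9.
Step 16. [r3c5∈{2}] r3c5 is down to just 2, so r3c5=2.
Step 17. [r9c5∈{7}] only 7 remains possible at r9c5. So r9c5=7.
Step 18. [r1c2∈{7}] only 7 remains possible at r1c2, so r1c2=7.
Step 19. [r5c4∈{5}] r5c4 has the single candidate 5 ⇒ r5c4=5.
Step 20. [r6c6∈{6}] nothing but 6 survives at r6c6 ⇒ r6c6=6.
Step 21. [r6c3∈{3}] nothing but 3 survives at r6c3, so r6c3=3.
Step 22. [r2c1∈{1}] only 1 remains possible at r2c1, so r2c1=1.
Step 23. [r4c2∈{4}] r4c2's peers cover all but 4 ⇒ r4c2=4.
Step 24. [r1c8∈{9}] nothing but 9 survives at r1c8, so r1c8=9.
Step 25. [r2c8∈{2}] only 2 remains possible at r2c8 ⇒ r2c8=2.
Step 26. [r6c7∈{1}] r6c7 has the single candidate 1. So r6c7=1.
Step 27. [r7c3∈{2}] nothing but 2 survives at r7c3 ⇒ r7c3=2.
Step 28. [r8c7∈{4}] nothing but 4 survives at r8c7 ⇒ r8c7=4.
Step 29. [r9c1∈{9}] r9c1 has the single candidate 9 ⇒ r9c1=9.
Step 30. [r9c4∈{1}] r9c4 has the single candidate 1. So r9c4=1.
Step 31. [r8c5∈{5}] only 5 remains possible at r8c5, so r8c5=5.
Step 32. [r8c1∈{3}] r8c1's peers cover all but 3, so r8c1=3.
Step 33. [r1c3∈{5}] only 5 remains possible at r1c3, so r1c3=5.
Step 34. [r5c7∈{9}] only 9 remains possible at r5c7 ⇒ r5c7=9.
Step 35. [r6c5∈{4}] r6c5 has the single candidate 4. So r6c5=4.
Step 36. [r4c8∈{3}] r4c8 has the single candidate 3 ⇒ r4c8=3.
Step 37. [r5c9∈{7}] r5c9's peers cover all but 7, so r5c9=7.

Answer: 2 7 5 3 6 1 8 9 4 / 1 3 6 8 9 4 7 2 5 / 4 8 9 7 2 5 3 1 6 / 5 4 8 9 1 7 6 3 2 / 6 2 1 5 8 3 9 4 7 / 7 9 3 2 4 6 1 5 8 / 8 6 2 4 3 9 5 7 1 / 3 1 7 6 5 2 4 8 9 / 9 5 4 1 7 8 2 6 3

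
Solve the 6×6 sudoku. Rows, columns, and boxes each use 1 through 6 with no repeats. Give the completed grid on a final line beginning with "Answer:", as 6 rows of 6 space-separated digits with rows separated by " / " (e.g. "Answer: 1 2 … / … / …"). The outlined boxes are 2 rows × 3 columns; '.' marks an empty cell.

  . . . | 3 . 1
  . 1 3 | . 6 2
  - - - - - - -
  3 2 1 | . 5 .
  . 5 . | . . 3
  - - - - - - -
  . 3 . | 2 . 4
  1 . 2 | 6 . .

Step 1. [r1c5∈{4}] r1c5's peers cover all but 4 ⇒ r1c5=4.
Step 2. [r4c3∈{4,6}] col 3 places 4 nowhere but r4c3, so r4c3=4.
Step 3. [r1c1∈{2,5,6}] across row 1, 2 lands solely at r1c1 ⇒ r1c1=2.
Step 4. [r1c3∈{5,6}] r1c3 is the only open cell in row 1 admitting 5, so r1c3=5.
Step 5. [r4c1∈{6}] nothing but 6 survives at r4c1 ⇒ r4c1=6.
Step 6. [r5c5∈{1}] only 1 remains possible at r5c5, so r5c5=1.
Step 7. [r4c5∈{2}] r4c5's peers cover all but 2 ⇒ r4c5=2.
Step 8. [r6c6∈{5}] r6c6 is down to just 5 ⇒ r6c6=5.
Step 9. [r3c4∈{4}] r3c4's peers cover all but 4 ⇒ r3c4=4.
Step 10. [r4c4∈{1}] r4c4 has the single candidate 1. So r4c4=1.
Step 11. [r2c1∈{4}] nothing but 4 survives at r2c1. So r2c1=4.
Step 12. [r6c5∈{3}] r6c5 is down to just 3 ⇒ r6c5=3.
Step 13. [r5c1∈{5}] r5c1 is down to just 5 ⇒ r5c1=5.
Step 14. [r5c3∈{6}] r5c3 is down to just 6 ⇒ r5c3=6.
Step 15. [r2c4∈{5}] r2c4 is down to just 5. So r2c4=5.
Step 16. [r6c2∈{4}] r6c2's peers cover all but 4, so r6c2=4.
Step 17. [r3c6∈{6}] r3c6's peers cover all but 6. So r3c6=6.
Step 18. [r1c2∈{6}] r1c2's peers cover all but 6, so r1c2=6.

Answer: 2 6 5 3 4 1 / 4 1 3 5 6 2 / 3 2 1 4 5 6 / 6 5 4 1 2 3 / 5 3 6 2 1 4 / 1 4 2 6 3 5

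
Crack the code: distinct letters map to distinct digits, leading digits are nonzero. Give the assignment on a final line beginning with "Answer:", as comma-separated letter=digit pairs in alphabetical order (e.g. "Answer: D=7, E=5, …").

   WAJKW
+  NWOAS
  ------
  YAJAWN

Step 1. [col 1: W + S ≡ N (mod 10)] W=6 is one option consistent with column 1 (W + S ≡ N (mod 10), carry-in 0) — take it ⇒ W=6.
Step 2. [col 1: W + S ≡ N (mod 10)] several values work for S in column 1 (W + S ≡ N (mod 10), carry-in 0); try S=8, so S=8.
Step 3. [Y] adding two 5-digit numbers gives at most 5+1 digits, and here it does — Y is that final carry and must be 1, so Y=1.
Step 4. [col 1: W + S ≡ N (mod 10)] column 1 reads W+S+carry(0)=N with W=6, S=8; with digits 1,6,8 already taken and all letters distinct, the only value for N is 4, so N=4.
Step 5. [col 2: K + A ≡ W (mod 10)] A=0 is one option consistent with column 2 (K + A ≡ W (mod 10), carry-in 1) — take it ⇒ A=0.
Step 6. [col 2: K + A ≡ W (mod 10)] from column 2 (A=0, W=6, carry-in 1, digits 0,1,4,6,8 already taken and all letters distinct): K must equal 5. So K=5.
Step 7. [col 3: J + O ≡ A (mod 10)] several values work for O in column 3 (J + O ≡ A (mod 10), carry-in 0); try O=3. So O=3.
Step 8. [col 3: J + O ≡ A (mod 10)] from column 3 (O=3, A=0, carry-in 0, digits 0,1,3,4,5,6,8 already taken and all letters distinct): J must equal 7, so J=7.

Answer: A=0, J=7, K=5, N=4, O=3, S=8, W=6, Y=1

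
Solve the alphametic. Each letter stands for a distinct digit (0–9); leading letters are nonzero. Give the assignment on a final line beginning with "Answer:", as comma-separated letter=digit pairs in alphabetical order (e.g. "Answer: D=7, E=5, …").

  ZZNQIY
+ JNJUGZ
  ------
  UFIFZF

Step 1. [col 1: Y + Z ≡ F (mod 10)] F=0 is one option consistent with column 1 (Y + Z ≡ F (mod 10), carry-in 0) — take it, so F=0.
Step 2. [col 1: Y + Z ≡ F (mod 10)] several values work for Z in column 1 (Y + Z ≡ F (mod 10), carry-in 0); try Z=1. So Z=1.
Step 3. [col 1: Y + Z ≡ F (mod 10)] column 1: given Z=1, F=0, carry-in 0, and digits 0,1 already taken and all letters distinct, Y+Z≡F (mod 10) forces Y=9, so Y=9.
Step 4. [col 2: I + G ≡ Z (mod 10)] column 2 (I + G ≡ Z (mod 10), carry-in 1) doesn't pin I yet; pick I=4 and continue. So I=4.
Step 5. [col 2: I + G ≡ Z (mod 10)] column 2: given I=4, Z=1, carry-in 1, and digits 0,1,4,9 already taken and all letters distinct, I+G≡Z (mod 10) forces G=6 ⇒ G=6.
Step 6. [col 3: Q + U ≡ F (mod 10)] Q=2 is one option consistent with column 3 (Q + U ≡ F (mod 10), carry-in 1) — take it, so Q=2.
Step 7. [col 3: Q + U ≡ F (mod 10)] column 3: given Q=2, F=0, carry-in 1, and digits 0,1,2,4,6,9 already taken and all letters distinct, Q+U≡F (mod 10) forces U=7. So U=7.
Step 8. [col 4: N + J ≡ I (mod 10)] J=5 is one option consistent with column 4 (N + J ≡ I (mod 10), carry-in 1) — take it. So J=5.
Step 9. [col 4: N + J ≡ I (mod 10)] column 4 reads N+J+carry(1)=I with J=5, I=4; with digits 0,1,2,4,5,6,7,9 already taken and all letters distinct, the only value for N is 8 ⇒ N=8.

Answer: F=0, G=6, I=4, J=5, N=8, Q=2, U=7, Y=9, Z=1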